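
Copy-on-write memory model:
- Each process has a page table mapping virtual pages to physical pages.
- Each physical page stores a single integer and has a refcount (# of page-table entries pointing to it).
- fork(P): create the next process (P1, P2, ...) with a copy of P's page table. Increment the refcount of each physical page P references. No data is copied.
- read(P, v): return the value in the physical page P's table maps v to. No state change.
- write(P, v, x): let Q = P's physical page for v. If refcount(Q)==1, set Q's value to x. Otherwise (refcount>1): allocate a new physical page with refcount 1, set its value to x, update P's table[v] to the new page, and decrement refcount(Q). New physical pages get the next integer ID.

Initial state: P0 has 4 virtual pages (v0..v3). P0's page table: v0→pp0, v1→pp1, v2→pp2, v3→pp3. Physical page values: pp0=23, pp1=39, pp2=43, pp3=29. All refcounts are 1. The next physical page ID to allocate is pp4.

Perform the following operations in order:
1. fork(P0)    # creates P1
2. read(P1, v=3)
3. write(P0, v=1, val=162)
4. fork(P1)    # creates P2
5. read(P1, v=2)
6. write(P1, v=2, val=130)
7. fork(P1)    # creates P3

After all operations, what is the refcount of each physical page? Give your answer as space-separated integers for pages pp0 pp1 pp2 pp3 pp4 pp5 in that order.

Answer: 4 3 2 4 1 2

Derivation:
Op 1: fork(P0) -> P1. 4 ppages; refcounts: pp0:2 pp1:2 pp2:2 pp3:2
Op 2: read(P1, v3) -> 29. No state change.
Op 3: write(P0, v1, 162). refcount(pp1)=2>1 -> COPY to pp4. 5 ppages; refcounts: pp0:2 pp1:1 pp2:2 pp3:2 pp4:1
Op 4: fork(P1) -> P2. 5 ppages; refcounts: pp0:3 pp1:2 pp2:3 pp3:3 pp4:1
Op 5: read(P1, v2) -> 43. No state change.
Op 6: write(P1, v2, 130). refcount(pp2)=3>1 -> COPY to pp5. 6 ppages; refcounts: pp0:3 pp1:2 pp2:2 pp3:3 pp4:1 pp5:1
Op 7: fork(P1) -> P3. 6 ppages; refcounts: pp0:4 pp1:3 pp2:2 pp3:4 pp4:1 pp5:2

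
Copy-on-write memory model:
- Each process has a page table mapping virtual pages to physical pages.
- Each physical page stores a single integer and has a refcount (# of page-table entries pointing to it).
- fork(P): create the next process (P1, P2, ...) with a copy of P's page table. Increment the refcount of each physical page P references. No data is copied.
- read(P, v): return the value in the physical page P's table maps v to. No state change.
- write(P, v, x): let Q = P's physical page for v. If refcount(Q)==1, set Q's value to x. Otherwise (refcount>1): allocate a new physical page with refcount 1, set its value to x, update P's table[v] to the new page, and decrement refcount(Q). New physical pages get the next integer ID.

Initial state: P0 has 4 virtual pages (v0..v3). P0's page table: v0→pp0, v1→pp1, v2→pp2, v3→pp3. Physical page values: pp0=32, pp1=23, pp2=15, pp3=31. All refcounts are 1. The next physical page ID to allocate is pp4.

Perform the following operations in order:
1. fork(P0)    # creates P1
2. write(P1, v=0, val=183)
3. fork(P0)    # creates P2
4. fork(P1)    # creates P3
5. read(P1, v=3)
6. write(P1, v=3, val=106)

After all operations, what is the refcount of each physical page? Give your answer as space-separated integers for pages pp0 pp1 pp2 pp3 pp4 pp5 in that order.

Op 1: fork(P0) -> P1. 4 ppages; refcounts: pp0:2 pp1:2 pp2:2 pp3:2
Op 2: write(P1, v0, 183). refcount(pp0)=2>1 -> COPY to pp4. 5 ppages; refcounts: pp0:1 pp1:2 pp2:2 pp3:2 pp4:1
Op 3: fork(P0) -> P2. 5 ppages; refcounts: pp0:2 pp1:3 pp2:3 pp3:3 pp4:1
Op 4: fork(P1) -> P3. 5 ppages; refcounts: pp0:2 pp1:4 pp2:4 pp3:4 pp4:2
Op 5: read(P1, v3) -> 31. No state change.
Op 6: write(P1, v3, 106). refcount(pp3)=4>1 -> COPY to pp5. 6 ppages; refcounts: pp0:2 pp1:4 pp2:4 pp3:3 pp4:2 pp5:1

Answer: 2 4 4 3 2 1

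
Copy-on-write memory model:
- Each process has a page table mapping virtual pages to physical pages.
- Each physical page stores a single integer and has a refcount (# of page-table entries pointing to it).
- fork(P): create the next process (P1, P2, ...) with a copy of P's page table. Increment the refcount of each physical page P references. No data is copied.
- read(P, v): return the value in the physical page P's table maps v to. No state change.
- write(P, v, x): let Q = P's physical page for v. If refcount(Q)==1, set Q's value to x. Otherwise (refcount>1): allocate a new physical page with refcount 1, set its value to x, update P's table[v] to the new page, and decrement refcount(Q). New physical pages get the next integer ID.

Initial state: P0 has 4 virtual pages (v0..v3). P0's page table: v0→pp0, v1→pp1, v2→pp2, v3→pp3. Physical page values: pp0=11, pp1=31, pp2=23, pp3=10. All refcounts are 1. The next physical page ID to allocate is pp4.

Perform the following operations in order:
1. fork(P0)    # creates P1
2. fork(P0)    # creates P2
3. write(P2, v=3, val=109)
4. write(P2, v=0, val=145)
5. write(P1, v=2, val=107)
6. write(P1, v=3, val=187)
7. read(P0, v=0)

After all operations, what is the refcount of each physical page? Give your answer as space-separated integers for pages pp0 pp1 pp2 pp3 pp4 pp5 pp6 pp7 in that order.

Op 1: fork(P0) -> P1. 4 ppages; refcounts: pp0:2 pp1:2 pp2:2 pp3:2
Op 2: fork(P0) -> P2. 4 ppages; refcounts: pp0:3 pp1:3 pp2:3 pp3:3
Op 3: write(P2, v3, 109). refcount(pp3)=3>1 -> COPY to pp4. 5 ppages; refcounts: pp0:3 pp1:3 pp2:3 pp3:2 pp4:1
Op 4: write(P2, v0, 145). refcount(pp0)=3>1 -> COPY to pp5. 6 ppages; refcounts: pp0:2 pp1:3 pp2:3 pp3:2 pp4:1 pp5:1
Op 5: write(P1, v2, 107). refcount(pp2)=3>1 -> COPY to pp6. 7 ppages; refcounts: pp0:2 pp1:3 pp2:2 pp3:2 pp4:1 pp5:1 pp6:1
Op 6: write(P1, v3, 187). refcount(pp3)=2>1 -> COPY to pp7. 8 ppages; refcounts: pp0:2 pp1:3 pp2:2 pp3:1 pp4:1 pp5:1 pp6:1 pp7:1
Op 7: read(P0, v0) -> 11. No state change.

Answer: 2 3 2 1 1 1 1 1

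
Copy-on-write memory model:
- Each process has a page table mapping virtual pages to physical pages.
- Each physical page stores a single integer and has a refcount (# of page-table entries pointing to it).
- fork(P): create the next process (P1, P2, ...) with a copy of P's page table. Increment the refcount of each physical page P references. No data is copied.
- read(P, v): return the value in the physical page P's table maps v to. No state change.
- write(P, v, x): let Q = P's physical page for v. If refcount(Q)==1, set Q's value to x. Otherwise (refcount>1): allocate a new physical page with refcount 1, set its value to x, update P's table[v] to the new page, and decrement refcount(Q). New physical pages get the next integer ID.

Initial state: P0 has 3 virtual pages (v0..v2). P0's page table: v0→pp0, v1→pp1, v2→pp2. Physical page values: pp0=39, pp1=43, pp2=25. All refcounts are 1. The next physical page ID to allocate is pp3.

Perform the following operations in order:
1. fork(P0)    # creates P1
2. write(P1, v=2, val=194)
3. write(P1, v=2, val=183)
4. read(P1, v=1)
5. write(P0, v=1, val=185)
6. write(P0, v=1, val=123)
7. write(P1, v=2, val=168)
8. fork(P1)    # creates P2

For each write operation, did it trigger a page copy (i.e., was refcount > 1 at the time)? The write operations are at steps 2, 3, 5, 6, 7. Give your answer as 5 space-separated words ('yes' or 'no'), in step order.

Op 1: fork(P0) -> P1. 3 ppages; refcounts: pp0:2 pp1:2 pp2:2
Op 2: write(P1, v2, 194). refcount(pp2)=2>1 -> COPY to pp3. 4 ppages; refcounts: pp0:2 pp1:2 pp2:1 pp3:1
Op 3: write(P1, v2, 183). refcount(pp3)=1 -> write in place. 4 ppages; refcounts: pp0:2 pp1:2 pp2:1 pp3:1
Op 4: read(P1, v1) -> 43. No state change.
Op 5: write(P0, v1, 185). refcount(pp1)=2>1 -> COPY to pp4. 5 ppages; refcounts: pp0:2 pp1:1 pp2:1 pp3:1 pp4:1
Op 6: write(P0, v1, 123). refcount(pp4)=1 -> write in place. 5 ppages; refcounts: pp0:2 pp1:1 pp2:1 pp3:1 pp4:1
Op 7: write(P1, v2, 168). refcount(pp3)=1 -> write in place. 5 ppages; refcounts: pp0:2 pp1:1 pp2:1 pp3:1 pp4:1
Op 8: fork(P1) -> P2. 5 ppages; refcounts: pp0:3 pp1:2 pp2:1 pp3:2 pp4:1

yes no yes no no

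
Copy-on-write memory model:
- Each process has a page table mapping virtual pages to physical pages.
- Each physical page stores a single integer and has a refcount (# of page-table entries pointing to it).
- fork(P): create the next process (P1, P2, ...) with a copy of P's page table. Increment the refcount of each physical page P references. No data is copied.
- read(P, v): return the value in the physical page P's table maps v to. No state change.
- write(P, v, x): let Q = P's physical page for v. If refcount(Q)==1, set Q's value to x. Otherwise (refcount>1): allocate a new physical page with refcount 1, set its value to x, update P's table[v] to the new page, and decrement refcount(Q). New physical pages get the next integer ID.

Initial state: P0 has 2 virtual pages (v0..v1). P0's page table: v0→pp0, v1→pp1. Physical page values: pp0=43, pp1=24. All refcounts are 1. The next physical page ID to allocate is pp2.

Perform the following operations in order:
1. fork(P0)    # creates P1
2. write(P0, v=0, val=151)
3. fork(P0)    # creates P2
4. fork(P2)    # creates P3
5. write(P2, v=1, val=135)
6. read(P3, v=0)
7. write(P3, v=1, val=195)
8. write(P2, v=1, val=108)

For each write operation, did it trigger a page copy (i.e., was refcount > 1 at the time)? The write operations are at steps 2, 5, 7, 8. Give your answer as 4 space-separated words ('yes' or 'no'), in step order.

Op 1: fork(P0) -> P1. 2 ppages; refcounts: pp0:2 pp1:2
Op 2: write(P0, v0, 151). refcount(pp0)=2>1 -> COPY to pp2. 3 ppages; refcounts: pp0:1 pp1:2 pp2:1
Op 3: fork(P0) -> P2. 3 ppages; refcounts: pp0:1 pp1:3 pp2:2
Op 4: fork(P2) -> P3. 3 ppages; refcounts: pp0:1 pp1:4 pp2:3
Op 5: write(P2, v1, 135). refcount(pp1)=4>1 -> COPY to pp3. 4 ppages; refcounts: pp0:1 pp1:3 pp2:3 pp3:1
Op 6: read(P3, v0) -> 151. No state change.
Op 7: write(P3, v1, 195). refcount(pp1)=3>1 -> COPY to pp4. 5 ppages; refcounts: pp0:1 pp1:2 pp2:3 pp3:1 pp4:1
Op 8: write(P2, v1, 108). refcount(pp3)=1 -> write in place. 5 ppages; refcounts: pp0:1 pp1:2 pp2:3 pp3:1 pp4:1

yes yes yes no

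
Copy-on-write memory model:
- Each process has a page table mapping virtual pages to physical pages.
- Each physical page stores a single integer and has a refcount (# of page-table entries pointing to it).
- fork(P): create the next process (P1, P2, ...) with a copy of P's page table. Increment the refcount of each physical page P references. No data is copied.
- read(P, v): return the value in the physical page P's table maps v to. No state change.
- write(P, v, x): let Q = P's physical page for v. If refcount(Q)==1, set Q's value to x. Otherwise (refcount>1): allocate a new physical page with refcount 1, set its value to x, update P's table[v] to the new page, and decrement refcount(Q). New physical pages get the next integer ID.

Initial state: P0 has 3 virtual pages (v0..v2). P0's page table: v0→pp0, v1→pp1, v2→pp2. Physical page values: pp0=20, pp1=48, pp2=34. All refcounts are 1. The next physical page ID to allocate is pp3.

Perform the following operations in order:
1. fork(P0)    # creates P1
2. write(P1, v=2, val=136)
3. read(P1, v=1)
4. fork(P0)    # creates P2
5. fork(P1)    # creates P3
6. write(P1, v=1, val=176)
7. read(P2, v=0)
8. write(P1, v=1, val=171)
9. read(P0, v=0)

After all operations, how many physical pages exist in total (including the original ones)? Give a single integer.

Op 1: fork(P0) -> P1. 3 ppages; refcounts: pp0:2 pp1:2 pp2:2
Op 2: write(P1, v2, 136). refcount(pp2)=2>1 -> COPY to pp3. 4 ppages; refcounts: pp0:2 pp1:2 pp2:1 pp3:1
Op 3: read(P1, v1) -> 48. No state change.
Op 4: fork(P0) -> P2. 4 ppages; refcounts: pp0:3 pp1:3 pp2:2 pp3:1
Op 5: fork(P1) -> P3. 4 ppages; refcounts: pp0:4 pp1:4 pp2:2 pp3:2
Op 6: write(P1, v1, 176). refcount(pp1)=4>1 -> COPY to pp4. 5 ppages; refcounts: pp0:4 pp1:3 pp2:2 pp3:2 pp4:1
Op 7: read(P2, v0) -> 20. No state change.
Op 8: write(P1, v1, 171). refcount(pp4)=1 -> write in place. 5 ppages; refcounts: pp0:4 pp1:3 pp2:2 pp3:2 pp4:1
Op 9: read(P0, v0) -> 20. No state change.

Answer: 5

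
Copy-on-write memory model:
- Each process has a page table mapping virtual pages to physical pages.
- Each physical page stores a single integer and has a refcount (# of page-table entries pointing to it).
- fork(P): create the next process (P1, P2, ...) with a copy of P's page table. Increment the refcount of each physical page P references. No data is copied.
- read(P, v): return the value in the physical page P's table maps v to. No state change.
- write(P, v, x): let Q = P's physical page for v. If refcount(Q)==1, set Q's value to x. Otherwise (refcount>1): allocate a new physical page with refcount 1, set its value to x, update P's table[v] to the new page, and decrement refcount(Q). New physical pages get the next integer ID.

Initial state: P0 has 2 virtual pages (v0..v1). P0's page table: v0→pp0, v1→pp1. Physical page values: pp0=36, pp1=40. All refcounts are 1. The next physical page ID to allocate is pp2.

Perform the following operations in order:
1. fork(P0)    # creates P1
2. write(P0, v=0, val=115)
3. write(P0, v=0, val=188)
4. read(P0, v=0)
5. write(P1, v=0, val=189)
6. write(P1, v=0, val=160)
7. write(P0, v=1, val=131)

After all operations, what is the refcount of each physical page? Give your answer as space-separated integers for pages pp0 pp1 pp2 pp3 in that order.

Op 1: fork(P0) -> P1. 2 ppages; refcounts: pp0:2 pp1:2
Op 2: write(P0, v0, 115). refcount(pp0)=2>1 -> COPY to pp2. 3 ppages; refcounts: pp0:1 pp1:2 pp2:1
Op 3: write(P0, v0, 188). refcount(pp2)=1 -> write in place. 3 ppages; refcounts: pp0:1 pp1:2 pp2:1
Op 4: read(P0, v0) -> 188. No state change.
Op 5: write(P1, v0, 189). refcount(pp0)=1 -> write in place. 3 ppages; refcounts: pp0:1 pp1:2 pp2:1
Op 6: write(P1, v0, 160). refcount(pp0)=1 -> write in place. 3 ppages; refcounts: pp0:1 pp1:2 pp2:1
Op 7: write(P0, v1, 131). refcount(pp1)=2>1 -> COPY to pp3. 4 ppages; refcounts: pp0:1 pp1:1 pp2:1 pp3:1

Answer: 1 1 1 1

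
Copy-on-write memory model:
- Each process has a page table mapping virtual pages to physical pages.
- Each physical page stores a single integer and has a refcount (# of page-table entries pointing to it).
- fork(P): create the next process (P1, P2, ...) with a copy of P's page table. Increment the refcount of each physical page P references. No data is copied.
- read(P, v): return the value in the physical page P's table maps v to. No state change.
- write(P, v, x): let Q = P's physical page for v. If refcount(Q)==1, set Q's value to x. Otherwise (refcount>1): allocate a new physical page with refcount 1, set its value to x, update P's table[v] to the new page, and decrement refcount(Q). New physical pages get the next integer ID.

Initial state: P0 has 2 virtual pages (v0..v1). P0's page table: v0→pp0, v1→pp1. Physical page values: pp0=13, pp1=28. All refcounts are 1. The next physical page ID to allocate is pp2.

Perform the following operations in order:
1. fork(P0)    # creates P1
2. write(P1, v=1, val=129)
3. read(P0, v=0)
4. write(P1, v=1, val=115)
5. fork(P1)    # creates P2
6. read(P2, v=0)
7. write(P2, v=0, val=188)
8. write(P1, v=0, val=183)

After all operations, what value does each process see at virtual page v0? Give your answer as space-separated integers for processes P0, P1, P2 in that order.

Answer: 13 183 188

Derivation:
Op 1: fork(P0) -> P1. 2 ppages; refcounts: pp0:2 pp1:2
Op 2: write(P1, v1, 129). refcount(pp1)=2>1 -> COPY to pp2. 3 ppages; refcounts: pp0:2 pp1:1 pp2:1
Op 3: read(P0, v0) -> 13. No state change.
Op 4: write(P1, v1, 115). refcount(pp2)=1 -> write in place. 3 ppages; refcounts: pp0:2 pp1:1 pp2:1
Op 5: fork(P1) -> P2. 3 ppages; refcounts: pp0:3 pp1:1 pp2:2
Op 6: read(P2, v0) -> 13. No state change.
Op 7: write(P2, v0, 188). refcount(pp0)=3>1 -> COPY to pp3. 4 ppages; refcounts: pp0:2 pp1:1 pp2:2 pp3:1
Op 8: write(P1, v0, 183). refcount(pp0)=2>1 -> COPY to pp4. 5 ppages; refcounts: pp0:1 pp1:1 pp2:2 pp3:1 pp4:1
P0: v0 -> pp0 = 13
P1: v0 -> pp4 = 183
P2: v0 -> pp3 = 188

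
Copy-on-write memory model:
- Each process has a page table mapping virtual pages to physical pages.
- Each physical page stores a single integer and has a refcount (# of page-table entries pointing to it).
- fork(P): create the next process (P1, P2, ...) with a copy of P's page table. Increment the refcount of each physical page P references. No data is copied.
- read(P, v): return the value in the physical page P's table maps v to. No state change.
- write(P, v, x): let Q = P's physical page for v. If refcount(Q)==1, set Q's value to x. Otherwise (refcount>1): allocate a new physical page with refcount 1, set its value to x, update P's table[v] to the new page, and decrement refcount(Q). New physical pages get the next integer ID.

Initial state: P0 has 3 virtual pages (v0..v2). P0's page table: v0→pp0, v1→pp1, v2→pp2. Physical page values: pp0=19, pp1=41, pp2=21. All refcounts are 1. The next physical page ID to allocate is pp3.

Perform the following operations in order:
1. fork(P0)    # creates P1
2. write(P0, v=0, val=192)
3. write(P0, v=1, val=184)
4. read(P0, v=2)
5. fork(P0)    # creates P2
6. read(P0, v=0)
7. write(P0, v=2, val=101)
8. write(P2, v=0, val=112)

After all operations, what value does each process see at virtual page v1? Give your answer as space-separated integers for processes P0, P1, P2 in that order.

Op 1: fork(P0) -> P1. 3 ppages; refcounts: pp0:2 pp1:2 pp2:2
Op 2: write(P0, v0, 192). refcount(pp0)=2>1 -> COPY to pp3. 4 ppages; refcounts: pp0:1 pp1:2 pp2:2 pp3:1
Op 3: write(P0, v1, 184). refcount(pp1)=2>1 -> COPY to pp4. 5 ppages; refcounts: pp0:1 pp1:1 pp2:2 pp3:1 pp4:1
Op 4: read(P0, v2) -> 21. No state change.
Op 5: fork(P0) -> P2. 5 ppages; refcounts: pp0:1 pp1:1 pp2:3 pp3:2 pp4:2
Op 6: read(P0, v0) -> 192. No state change.
Op 7: write(P0, v2, 101). refcount(pp2)=3>1 -> COPY to pp5. 6 ppages; refcounts: pp0:1 pp1:1 pp2:2 pp3:2 pp4:2 pp5:1
Op 8: write(P2, v0, 112). refcount(pp3)=2>1 -> COPY to pp6. 7 ppages; refcounts: pp0:1 pp1:1 pp2:2 pp3:1 pp4:2 pp5:1 pp6:1
P0: v1 -> pp4 = 184
P1: v1 -> pp1 = 41
P2: v1 -> pp4 = 184

Answer: 184 41 184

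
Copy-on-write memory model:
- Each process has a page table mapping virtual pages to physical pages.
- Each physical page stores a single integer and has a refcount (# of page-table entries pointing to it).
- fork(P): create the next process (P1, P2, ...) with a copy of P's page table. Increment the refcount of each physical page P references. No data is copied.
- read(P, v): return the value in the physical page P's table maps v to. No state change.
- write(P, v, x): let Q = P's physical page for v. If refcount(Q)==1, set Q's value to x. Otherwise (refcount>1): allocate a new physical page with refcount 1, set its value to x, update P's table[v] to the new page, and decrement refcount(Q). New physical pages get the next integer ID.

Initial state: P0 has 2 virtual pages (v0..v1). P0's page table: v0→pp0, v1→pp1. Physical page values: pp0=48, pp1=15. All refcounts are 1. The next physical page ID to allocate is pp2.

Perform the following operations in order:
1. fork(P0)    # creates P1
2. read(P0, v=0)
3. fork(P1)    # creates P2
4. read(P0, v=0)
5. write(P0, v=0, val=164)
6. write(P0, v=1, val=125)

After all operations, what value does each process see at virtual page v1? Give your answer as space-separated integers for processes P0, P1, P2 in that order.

Answer: 125 15 15

Derivation:
Op 1: fork(P0) -> P1. 2 ppages; refcounts: pp0:2 pp1:2
Op 2: read(P0, v0) -> 48. No state change.
Op 3: fork(P1) -> P2. 2 ppages; refcounts: pp0:3 pp1:3
Op 4: read(P0, v0) -> 48. No state change.
Op 5: write(P0, v0, 164). refcount(pp0)=3>1 -> COPY to pp2. 3 ppages; refcounts: pp0:2 pp1:3 pp2:1
Op 6: write(P0, v1, 125). refcount(pp1)=3>1 -> COPY to pp3. 4 ppages; refcounts: pp0:2 pp1:2 pp2:1 pp3:1
P0: v1 -> pp3 = 125
P1: v1 -> pp1 = 15
P2: v1 -> pp1 = 15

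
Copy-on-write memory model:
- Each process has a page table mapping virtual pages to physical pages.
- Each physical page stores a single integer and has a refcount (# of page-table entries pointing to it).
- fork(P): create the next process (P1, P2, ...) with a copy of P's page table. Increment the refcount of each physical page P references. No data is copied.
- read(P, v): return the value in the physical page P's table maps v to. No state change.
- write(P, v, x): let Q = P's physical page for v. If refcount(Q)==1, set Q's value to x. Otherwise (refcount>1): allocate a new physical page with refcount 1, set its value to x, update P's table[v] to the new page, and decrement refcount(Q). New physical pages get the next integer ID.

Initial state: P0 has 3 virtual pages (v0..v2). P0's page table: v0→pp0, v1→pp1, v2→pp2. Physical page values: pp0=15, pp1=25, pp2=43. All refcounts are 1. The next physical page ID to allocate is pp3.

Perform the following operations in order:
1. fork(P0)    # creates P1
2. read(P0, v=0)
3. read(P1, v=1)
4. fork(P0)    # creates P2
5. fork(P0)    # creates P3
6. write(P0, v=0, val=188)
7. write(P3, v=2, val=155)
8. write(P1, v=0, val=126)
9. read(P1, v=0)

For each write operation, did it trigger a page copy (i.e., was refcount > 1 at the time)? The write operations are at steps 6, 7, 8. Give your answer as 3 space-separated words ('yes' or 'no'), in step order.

Op 1: fork(P0) -> P1. 3 ppages; refcounts: pp0:2 pp1:2 pp2:2
Op 2: read(P0, v0) -> 15. No state change.
Op 3: read(P1, v1) -> 25. No state change.
Op 4: fork(P0) -> P2. 3 ppages; refcounts: pp0:3 pp1:3 pp2:3
Op 5: fork(P0) -> P3. 3 ppages; refcounts: pp0:4 pp1:4 pp2:4
Op 6: write(P0, v0, 188). refcount(pp0)=4>1 -> COPY to pp3. 4 ppages; refcounts: pp0:3 pp1:4 pp2:4 pp3:1
Op 7: write(P3, v2, 155). refcount(pp2)=4>1 -> COPY to pp4. 5 ppages; refcounts: pp0:3 pp1:4 pp2:3 pp3:1 pp4:1
Op 8: write(P1, v0, 126). refcount(pp0)=3>1 -> COPY to pp5. 6 ppages; refcounts: pp0:2 pp1:4 pp2:3 pp3:1 pp4:1 pp5:1
Op 9: read(P1, v0) -> 126. No state change.

yes yes yes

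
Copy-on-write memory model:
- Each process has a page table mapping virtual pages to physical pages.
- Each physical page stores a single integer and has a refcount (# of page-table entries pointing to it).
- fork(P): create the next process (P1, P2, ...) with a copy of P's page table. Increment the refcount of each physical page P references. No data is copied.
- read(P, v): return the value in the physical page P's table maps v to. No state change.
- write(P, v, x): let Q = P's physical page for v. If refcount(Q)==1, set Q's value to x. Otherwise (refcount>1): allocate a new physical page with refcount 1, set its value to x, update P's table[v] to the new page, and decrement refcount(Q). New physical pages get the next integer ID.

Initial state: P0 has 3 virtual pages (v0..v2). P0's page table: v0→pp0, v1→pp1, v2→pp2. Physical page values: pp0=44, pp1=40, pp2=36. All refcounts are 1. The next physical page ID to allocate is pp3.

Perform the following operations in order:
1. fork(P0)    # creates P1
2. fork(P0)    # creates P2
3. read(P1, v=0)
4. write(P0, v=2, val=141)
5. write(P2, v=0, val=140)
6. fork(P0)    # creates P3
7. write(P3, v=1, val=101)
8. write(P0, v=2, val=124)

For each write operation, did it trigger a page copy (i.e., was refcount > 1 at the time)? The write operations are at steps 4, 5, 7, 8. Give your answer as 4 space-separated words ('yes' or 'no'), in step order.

Op 1: fork(P0) -> P1. 3 ppages; refcounts: pp0:2 pp1:2 pp2:2
Op 2: fork(P0) -> P2. 3 ppages; refcounts: pp0:3 pp1:3 pp2:3
Op 3: read(P1, v0) -> 44. No state change.
Op 4: write(P0, v2, 141). refcount(pp2)=3>1 -> COPY to pp3. 4 ppages; refcounts: pp0:3 pp1:3 pp2:2 pp3:1
Op 5: write(P2, v0, 140). refcount(pp0)=3>1 -> COPY to pp4. 5 ppages; refcounts: pp0:2 pp1:3 pp2:2 pp3:1 pp4:1
Op 6: fork(P0) -> P3. 5 ppages; refcounts: pp0:3 pp1:4 pp2:2 pp3:2 pp4:1
Op 7: write(P3, v1, 101). refcount(pp1)=4>1 -> COPY to pp5. 6 ppages; refcounts: pp0:3 pp1:3 pp2:2 pp3:2 pp4:1 pp5:1
Op 8: write(P0, v2, 124). refcount(pp3)=2>1 -> COPY to pp6. 7 ppages; refcounts: pp0:3 pp1:3 pp2:2 pp3:1 pp4:1 pp5:1 pp6:1

yes yes yes yes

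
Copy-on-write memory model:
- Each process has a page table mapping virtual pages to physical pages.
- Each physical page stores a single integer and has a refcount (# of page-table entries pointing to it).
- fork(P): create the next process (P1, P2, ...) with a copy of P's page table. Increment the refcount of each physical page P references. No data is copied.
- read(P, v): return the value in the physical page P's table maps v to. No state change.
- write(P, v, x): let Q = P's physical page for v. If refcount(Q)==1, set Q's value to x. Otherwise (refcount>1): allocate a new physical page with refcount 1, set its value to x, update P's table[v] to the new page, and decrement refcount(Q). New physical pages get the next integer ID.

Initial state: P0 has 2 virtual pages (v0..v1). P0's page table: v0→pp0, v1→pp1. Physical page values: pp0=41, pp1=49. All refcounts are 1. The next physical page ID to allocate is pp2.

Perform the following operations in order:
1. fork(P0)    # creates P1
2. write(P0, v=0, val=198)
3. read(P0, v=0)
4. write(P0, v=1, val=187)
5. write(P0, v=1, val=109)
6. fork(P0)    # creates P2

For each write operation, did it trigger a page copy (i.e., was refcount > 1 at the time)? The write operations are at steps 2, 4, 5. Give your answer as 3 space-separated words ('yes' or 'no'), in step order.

Op 1: fork(P0) -> P1. 2 ppages; refcounts: pp0:2 pp1:2
Op 2: write(P0, v0, 198). refcount(pp0)=2>1 -> COPY to pp2. 3 ppages; refcounts: pp0:1 pp1:2 pp2:1
Op 3: read(P0, v0) -> 198. No state change.
Op 4: write(P0, v1, 187). refcount(pp1)=2>1 -> COPY to pp3. 4 ppages; refcounts: pp0:1 pp1:1 pp2:1 pp3:1
Op 5: write(P0, v1, 109). refcount(pp3)=1 -> write in place. 4 ppages; refcounts: pp0:1 pp1:1 pp2:1 pp3:1
Op 6: fork(P0) -> P2. 4 ppages; refcounts: pp0:1 pp1:1 pp2:2 pp3:2

yes yes no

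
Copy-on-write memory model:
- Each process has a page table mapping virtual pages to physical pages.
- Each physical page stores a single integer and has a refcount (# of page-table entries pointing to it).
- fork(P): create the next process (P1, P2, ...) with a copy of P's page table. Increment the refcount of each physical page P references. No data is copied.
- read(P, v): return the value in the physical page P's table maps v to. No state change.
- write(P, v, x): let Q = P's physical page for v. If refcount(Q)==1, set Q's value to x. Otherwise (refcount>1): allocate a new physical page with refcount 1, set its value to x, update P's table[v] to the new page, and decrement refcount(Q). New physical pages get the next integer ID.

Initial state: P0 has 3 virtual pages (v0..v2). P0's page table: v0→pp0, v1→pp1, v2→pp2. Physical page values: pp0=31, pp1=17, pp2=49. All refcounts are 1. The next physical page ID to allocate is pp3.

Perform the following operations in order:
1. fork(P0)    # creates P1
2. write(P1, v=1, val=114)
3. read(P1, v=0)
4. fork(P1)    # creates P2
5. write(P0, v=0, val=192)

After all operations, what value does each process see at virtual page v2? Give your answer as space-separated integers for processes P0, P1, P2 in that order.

Op 1: fork(P0) -> P1. 3 ppages; refcounts: pp0:2 pp1:2 pp2:2
Op 2: write(P1, v1, 114). refcount(pp1)=2>1 -> COPY to pp3. 4 ppages; refcounts: pp0:2 pp1:1 pp2:2 pp3:1
Op 3: read(P1, v0) -> 31. No state change.
Op 4: fork(P1) -> P2. 4 ppages; refcounts: pp0:3 pp1:1 pp2:3 pp3:2
Op 5: write(P0, v0, 192). refcount(pp0)=3>1 -> COPY to pp4. 5 ppages; refcounts: pp0:2 pp1:1 pp2:3 pp3:2 pp4:1
P0: v2 -> pp2 = 49
P1: v2 -> pp2 = 49
P2: v2 -> pp2 = 49

Answer: 49 49 49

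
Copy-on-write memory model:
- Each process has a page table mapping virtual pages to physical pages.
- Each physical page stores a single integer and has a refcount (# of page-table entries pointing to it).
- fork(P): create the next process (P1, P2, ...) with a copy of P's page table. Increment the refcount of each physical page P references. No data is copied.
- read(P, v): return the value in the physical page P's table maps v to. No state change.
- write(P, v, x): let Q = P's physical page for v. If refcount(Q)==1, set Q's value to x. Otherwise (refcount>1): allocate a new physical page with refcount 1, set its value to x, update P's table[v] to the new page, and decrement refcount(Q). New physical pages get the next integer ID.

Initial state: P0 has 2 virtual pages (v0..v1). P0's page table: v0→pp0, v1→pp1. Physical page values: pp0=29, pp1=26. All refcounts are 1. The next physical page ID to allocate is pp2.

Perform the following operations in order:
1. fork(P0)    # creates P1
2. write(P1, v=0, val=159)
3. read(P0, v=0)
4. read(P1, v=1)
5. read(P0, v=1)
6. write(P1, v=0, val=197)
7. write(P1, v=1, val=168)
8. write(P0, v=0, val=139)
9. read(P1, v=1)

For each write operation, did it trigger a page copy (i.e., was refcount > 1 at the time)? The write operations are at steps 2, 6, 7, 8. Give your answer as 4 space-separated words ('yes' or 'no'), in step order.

Op 1: fork(P0) -> P1. 2 ppages; refcounts: pp0:2 pp1:2
Op 2: write(P1, v0, 159). refcount(pp0)=2>1 -> COPY to pp2. 3 ppages; refcounts: pp0:1 pp1:2 pp2:1
Op 3: read(P0, v0) -> 29. No state change.
Op 4: read(P1, v1) -> 26. No state change.
Op 5: read(P0, v1) -> 26. No state change.
Op 6: write(P1, v0, 197). refcount(pp2)=1 -> write in place. 3 ppages; refcounts: pp0:1 pp1:2 pp2:1
Op 7: write(P1, v1, 168). refcount(pp1)=2>1 -> COPY to pp3. 4 ppages; refcounts: pp0:1 pp1:1 pp2:1 pp3:1
Op 8: write(P0, v0, 139). refcount(pp0)=1 -> write in place. 4 ppages; refcounts: pp0:1 pp1:1 pp2:1 pp3:1
Op 9: read(P1, v1) -> 168. No state change.

yes no yes no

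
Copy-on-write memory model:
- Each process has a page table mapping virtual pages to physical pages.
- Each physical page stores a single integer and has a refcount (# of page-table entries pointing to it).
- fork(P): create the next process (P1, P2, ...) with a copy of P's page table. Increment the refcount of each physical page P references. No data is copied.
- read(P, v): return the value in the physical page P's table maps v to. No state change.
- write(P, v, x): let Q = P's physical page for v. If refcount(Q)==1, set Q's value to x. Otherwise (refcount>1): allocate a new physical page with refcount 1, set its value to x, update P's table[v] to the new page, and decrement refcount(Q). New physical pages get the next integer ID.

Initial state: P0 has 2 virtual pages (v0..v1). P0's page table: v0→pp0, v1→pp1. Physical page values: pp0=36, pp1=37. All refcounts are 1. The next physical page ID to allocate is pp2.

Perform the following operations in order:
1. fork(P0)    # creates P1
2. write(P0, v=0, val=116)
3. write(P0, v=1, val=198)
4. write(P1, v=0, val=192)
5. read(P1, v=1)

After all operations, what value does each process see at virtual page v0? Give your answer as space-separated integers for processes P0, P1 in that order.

Answer: 116 192

Derivation:
Op 1: fork(P0) -> P1. 2 ppages; refcounts: pp0:2 pp1:2
Op 2: write(P0, v0, 116). refcount(pp0)=2>1 -> COPY to pp2. 3 ppages; refcounts: pp0:1 pp1:2 pp2:1
Op 3: write(P0, v1, 198). refcount(pp1)=2>1 -> COPY to pp3. 4 ppages; refcounts: pp0:1 pp1:1 pp2:1 pp3:1
Op 4: write(P1, v0, 192). refcount(pp0)=1 -> write in place. 4 ppages; refcounts: pp0:1 pp1:1 pp2:1 pp3:1
Op 5: read(P1, v1) -> 37. No state change.
P0: v0 -> pp2 = 116
P1: v0 -> pp0 = 192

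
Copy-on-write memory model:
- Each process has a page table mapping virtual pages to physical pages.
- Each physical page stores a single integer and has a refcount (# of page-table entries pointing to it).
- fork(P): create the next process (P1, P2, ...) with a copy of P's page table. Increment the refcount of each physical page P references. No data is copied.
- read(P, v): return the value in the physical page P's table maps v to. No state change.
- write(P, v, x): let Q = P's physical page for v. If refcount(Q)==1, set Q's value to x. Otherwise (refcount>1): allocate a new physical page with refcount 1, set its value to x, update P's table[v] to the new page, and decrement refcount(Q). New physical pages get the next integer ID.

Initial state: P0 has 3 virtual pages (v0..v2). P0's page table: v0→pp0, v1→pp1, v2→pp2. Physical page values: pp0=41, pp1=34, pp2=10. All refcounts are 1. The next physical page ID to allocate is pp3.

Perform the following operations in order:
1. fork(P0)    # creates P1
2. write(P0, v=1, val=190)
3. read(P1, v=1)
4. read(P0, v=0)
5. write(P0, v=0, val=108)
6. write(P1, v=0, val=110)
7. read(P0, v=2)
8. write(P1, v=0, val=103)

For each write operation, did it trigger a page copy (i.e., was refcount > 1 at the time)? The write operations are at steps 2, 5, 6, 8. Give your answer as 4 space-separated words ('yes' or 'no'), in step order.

Op 1: fork(P0) -> P1. 3 ppages; refcounts: pp0:2 pp1:2 pp2:2
Op 2: write(P0, v1, 190). refcount(pp1)=2>1 -> COPY to pp3. 4 ppages; refcounts: pp0:2 pp1:1 pp2:2 pp3:1
Op 3: read(P1, v1) -> 34. No state change.
Op 4: read(P0, v0) -> 41. No state change.
Op 5: write(P0, v0, 108). refcount(pp0)=2>1 -> COPY to pp4. 5 ppages; refcounts: pp0:1 pp1:1 pp2:2 pp3:1 pp4:1
Op 6: write(P1, v0, 110). refcount(pp0)=1 -> write in place. 5 ppages; refcounts: pp0:1 pp1:1 pp2:2 pp3:1 pp4:1
Op 7: read(P0, v2) -> 10. No state change.
Op 8: write(P1, v0, 103). refcount(pp0)=1 -> write in place. 5 ppages; refcounts: pp0:1 pp1:1 pp2:2 pp3:1 pp4:1

yes yes no no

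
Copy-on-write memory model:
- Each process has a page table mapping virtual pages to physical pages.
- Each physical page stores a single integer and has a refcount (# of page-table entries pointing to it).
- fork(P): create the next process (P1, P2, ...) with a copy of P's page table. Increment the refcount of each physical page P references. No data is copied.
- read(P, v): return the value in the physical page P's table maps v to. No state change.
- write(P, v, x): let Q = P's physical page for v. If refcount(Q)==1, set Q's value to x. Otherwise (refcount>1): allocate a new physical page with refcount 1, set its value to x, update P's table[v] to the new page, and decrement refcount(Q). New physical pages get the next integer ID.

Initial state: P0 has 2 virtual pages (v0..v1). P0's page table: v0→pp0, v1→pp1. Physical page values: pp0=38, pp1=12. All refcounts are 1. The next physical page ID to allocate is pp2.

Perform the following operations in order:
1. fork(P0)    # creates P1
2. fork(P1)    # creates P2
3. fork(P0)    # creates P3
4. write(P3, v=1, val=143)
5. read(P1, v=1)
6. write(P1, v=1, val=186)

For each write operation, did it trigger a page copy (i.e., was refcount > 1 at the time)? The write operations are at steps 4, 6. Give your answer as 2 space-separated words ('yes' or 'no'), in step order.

Op 1: fork(P0) -> P1. 2 ppages; refcounts: pp0:2 pp1:2
Op 2: fork(P1) -> P2. 2 ppages; refcounts: pp0:3 pp1:3
Op 3: fork(P0) -> P3. 2 ppages; refcounts: pp0:4 pp1:4
Op 4: write(P3, v1, 143). refcount(pp1)=4>1 -> COPY to pp2. 3 ppages; refcounts: pp0:4 pp1:3 pp2:1
Op 5: read(P1, v1) -> 12. No state change.
Op 6: write(P1, v1, 186). refcount(pp1)=3>1 -> COPY to pp3. 4 ppages; refcounts: pp0:4 pp1:2 pp2:1 pp3:1

yes yes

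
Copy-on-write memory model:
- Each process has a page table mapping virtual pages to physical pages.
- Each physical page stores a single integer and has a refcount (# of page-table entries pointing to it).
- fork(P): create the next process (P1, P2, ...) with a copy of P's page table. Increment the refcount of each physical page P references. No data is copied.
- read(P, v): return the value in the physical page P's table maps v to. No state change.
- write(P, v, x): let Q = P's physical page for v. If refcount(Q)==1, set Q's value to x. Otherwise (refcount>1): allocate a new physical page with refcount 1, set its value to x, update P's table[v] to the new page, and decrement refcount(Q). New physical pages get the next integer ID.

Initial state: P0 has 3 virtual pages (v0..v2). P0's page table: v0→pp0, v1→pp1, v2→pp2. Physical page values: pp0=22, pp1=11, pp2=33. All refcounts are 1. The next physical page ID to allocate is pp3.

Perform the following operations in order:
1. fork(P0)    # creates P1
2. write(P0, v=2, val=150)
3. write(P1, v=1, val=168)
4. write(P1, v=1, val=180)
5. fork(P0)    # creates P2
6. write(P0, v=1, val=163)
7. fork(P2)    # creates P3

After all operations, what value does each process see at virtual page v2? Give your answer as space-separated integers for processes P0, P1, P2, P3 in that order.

Answer: 150 33 150 150

Derivation:
Op 1: fork(P0) -> P1. 3 ppages; refcounts: pp0:2 pp1:2 pp2:2
Op 2: write(P0, v2, 150). refcount(pp2)=2>1 -> COPY to pp3. 4 ppages; refcounts: pp0:2 pp1:2 pp2:1 pp3:1
Op 3: write(P1, v1, 168). refcount(pp1)=2>1 -> COPY to pp4. 5 ppages; refcounts: pp0:2 pp1:1 pp2:1 pp3:1 pp4:1
Op 4: write(P1, v1, 180). refcount(pp4)=1 -> write in place. 5 ppages; refcounts: pp0:2 pp1:1 pp2:1 pp3:1 pp4:1
Op 5: fork(P0) -> P2. 5 ppages; refcounts: pp0:3 pp1:2 pp2:1 pp3:2 pp4:1
Op 6: write(P0, v1, 163). refcount(pp1)=2>1 -> COPY to pp5. 6 ppages; refcounts: pp0:3 pp1:1 pp2:1 pp3:2 pp4:1 pp5:1
Op 7: fork(P2) -> P3. 6 ppages; refcounts: pp0:4 pp1:2 pp2:1 pp3:3 pp4:1 pp5:1
P0: v2 -> pp3 = 150
P1: v2 -> pp2 = 33
P2: v2 -> pp3 = 150
P3: v2 -> pp3 = 150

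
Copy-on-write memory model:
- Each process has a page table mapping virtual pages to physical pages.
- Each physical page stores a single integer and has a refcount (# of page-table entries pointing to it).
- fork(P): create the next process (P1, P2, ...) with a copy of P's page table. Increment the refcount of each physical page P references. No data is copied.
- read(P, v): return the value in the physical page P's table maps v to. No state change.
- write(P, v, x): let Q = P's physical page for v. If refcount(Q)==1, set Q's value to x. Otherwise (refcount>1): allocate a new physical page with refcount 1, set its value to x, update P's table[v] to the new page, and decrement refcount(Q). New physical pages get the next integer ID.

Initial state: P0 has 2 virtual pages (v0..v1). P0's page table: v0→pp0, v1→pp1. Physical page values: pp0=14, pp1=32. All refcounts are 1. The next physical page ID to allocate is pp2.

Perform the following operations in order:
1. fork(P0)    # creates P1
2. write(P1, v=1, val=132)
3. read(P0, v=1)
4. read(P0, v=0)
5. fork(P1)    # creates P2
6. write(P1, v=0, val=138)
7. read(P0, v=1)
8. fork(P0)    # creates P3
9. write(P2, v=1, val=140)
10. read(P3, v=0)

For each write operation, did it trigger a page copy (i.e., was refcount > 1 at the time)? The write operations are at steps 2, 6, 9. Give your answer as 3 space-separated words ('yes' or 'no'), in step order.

Op 1: fork(P0) -> P1. 2 ppages; refcounts: pp0:2 pp1:2
Op 2: write(P1, v1, 132). refcount(pp1)=2>1 -> COPY to pp2. 3 ppages; refcounts: pp0:2 pp1:1 pp2:1
Op 3: read(P0, v1) -> 32. No state change.
Op 4: read(P0, v0) -> 14. No state change.
Op 5: fork(P1) -> P2. 3 ppages; refcounts: pp0:3 pp1:1 pp2:2
Op 6: write(P1, v0, 138). refcount(pp0)=3>1 -> COPY to pp3. 4 ppages; refcounts: pp0:2 pp1:1 pp2:2 pp3:1
Op 7: read(P0, v1) -> 32. No state change.
Op 8: fork(P0) -> P3. 4 ppages; refcounts: pp0:3 pp1:2 pp2:2 pp3:1
Op 9: write(P2, v1, 140). refcount(pp2)=2>1 -> COPY to pp4. 5 ppages; refcounts: pp0:3 pp1:2 pp2:1 pp3:1 pp4:1
Op 10: read(P3, v0) -> 14. No state change.

yes yes yes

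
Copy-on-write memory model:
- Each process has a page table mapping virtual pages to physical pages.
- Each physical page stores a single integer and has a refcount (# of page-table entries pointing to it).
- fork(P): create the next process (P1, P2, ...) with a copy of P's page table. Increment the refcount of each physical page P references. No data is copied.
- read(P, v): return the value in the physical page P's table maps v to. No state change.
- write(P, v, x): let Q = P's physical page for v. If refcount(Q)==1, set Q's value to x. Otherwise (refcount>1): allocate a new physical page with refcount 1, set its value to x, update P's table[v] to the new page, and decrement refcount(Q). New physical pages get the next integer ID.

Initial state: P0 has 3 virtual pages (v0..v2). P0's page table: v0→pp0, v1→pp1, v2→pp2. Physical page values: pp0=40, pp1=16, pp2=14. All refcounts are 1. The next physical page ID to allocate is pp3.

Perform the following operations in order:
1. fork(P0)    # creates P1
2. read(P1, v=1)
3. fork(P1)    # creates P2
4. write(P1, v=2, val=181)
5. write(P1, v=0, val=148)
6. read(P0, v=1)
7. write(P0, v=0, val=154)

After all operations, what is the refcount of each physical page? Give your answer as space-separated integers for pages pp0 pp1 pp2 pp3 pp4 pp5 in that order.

Op 1: fork(P0) -> P1. 3 ppages; refcounts: pp0:2 pp1:2 pp2:2
Op 2: read(P1, v1) -> 16. No state change.
Op 3: fork(P1) -> P2. 3 ppages; refcounts: pp0:3 pp1:3 pp2:3
Op 4: write(P1, v2, 181). refcount(pp2)=3>1 -> COPY to pp3. 4 ppages; refcounts: pp0:3 pp1:3 pp2:2 pp3:1
Op 5: write(P1, v0, 148). refcount(pp0)=3>1 -> COPY to pp4. 5 ppages; refcounts: pp0:2 pp1:3 pp2:2 pp3:1 pp4:1
Op 6: read(P0, v1) -> 16. No state change.
Op 7: write(P0, v0, 154). refcount(pp0)=2>1 -> COPY to pp5. 6 ppages; refcounts: pp0:1 pp1:3 pp2:2 pp3:1 pp4:1 pp5:1

Answer: 1 3 2 1 1 1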